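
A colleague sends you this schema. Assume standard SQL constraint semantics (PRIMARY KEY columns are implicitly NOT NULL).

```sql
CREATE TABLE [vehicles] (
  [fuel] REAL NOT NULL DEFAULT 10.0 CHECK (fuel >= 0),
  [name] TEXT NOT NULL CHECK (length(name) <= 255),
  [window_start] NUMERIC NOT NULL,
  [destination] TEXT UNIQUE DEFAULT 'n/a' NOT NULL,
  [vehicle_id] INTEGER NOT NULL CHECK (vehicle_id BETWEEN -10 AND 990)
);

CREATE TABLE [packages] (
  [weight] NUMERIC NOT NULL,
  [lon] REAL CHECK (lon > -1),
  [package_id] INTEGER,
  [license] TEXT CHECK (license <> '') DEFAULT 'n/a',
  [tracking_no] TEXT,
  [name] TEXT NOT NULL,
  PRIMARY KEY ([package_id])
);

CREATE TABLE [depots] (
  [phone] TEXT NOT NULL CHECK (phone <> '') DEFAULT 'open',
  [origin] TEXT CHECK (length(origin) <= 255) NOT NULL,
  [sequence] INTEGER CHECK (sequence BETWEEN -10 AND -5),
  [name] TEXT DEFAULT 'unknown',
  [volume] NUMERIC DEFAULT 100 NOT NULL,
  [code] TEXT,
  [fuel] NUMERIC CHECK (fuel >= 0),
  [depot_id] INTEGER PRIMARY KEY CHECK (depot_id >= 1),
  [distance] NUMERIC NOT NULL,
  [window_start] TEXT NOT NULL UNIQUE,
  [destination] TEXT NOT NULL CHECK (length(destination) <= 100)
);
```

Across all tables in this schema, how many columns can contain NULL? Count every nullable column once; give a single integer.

7

vehicles: 0 nullable (none — PK none and explicit NOT NULL columns excluded).
packages: 3 nullable (lon, license, tracking_no — PK (package_id) and explicit NOT NULL columns excluded).
depots: 4 nullable (sequence, name, code, fuel — PK (depot_id) and explicit NOT NULL columns excluded).
Total: 0 + 3 + 4 = 7.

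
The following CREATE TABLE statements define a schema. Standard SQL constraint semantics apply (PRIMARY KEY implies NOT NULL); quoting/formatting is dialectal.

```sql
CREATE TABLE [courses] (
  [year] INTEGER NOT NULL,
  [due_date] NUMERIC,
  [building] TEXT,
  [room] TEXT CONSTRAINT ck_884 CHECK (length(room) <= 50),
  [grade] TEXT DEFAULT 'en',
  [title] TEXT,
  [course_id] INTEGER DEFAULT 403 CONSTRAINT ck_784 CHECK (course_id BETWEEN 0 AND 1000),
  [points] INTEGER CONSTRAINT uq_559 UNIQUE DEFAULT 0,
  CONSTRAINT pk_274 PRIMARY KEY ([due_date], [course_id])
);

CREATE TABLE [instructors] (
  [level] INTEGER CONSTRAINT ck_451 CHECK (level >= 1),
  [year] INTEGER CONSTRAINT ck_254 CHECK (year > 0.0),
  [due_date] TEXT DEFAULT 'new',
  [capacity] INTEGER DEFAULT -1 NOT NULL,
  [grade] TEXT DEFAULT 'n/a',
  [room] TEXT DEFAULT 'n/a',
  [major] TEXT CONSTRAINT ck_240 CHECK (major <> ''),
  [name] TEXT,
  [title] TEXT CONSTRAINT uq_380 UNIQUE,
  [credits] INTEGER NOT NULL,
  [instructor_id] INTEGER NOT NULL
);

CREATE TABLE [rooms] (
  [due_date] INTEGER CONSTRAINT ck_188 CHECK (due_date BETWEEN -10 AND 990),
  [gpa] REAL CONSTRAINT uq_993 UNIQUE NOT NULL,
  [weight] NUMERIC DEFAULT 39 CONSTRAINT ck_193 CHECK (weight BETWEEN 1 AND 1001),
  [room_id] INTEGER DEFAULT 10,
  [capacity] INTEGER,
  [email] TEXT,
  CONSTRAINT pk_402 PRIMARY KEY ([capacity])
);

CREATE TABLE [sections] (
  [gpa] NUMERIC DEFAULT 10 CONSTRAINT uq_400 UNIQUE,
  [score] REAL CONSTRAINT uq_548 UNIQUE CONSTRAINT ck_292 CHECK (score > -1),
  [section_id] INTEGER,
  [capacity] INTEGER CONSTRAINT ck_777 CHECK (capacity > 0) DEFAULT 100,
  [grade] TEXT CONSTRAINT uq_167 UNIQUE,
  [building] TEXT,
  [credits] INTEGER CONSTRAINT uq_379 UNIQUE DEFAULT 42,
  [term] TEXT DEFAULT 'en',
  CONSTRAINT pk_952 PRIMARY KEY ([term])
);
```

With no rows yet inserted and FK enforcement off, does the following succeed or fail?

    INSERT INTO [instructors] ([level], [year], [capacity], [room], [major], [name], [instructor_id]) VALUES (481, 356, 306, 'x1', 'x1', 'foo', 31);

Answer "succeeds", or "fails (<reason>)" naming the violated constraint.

fails (NOT NULL on credits)

credits is omitted from the column list and has no DEFAULT, so it would receive NULL.
But credits is declared NOT NULL.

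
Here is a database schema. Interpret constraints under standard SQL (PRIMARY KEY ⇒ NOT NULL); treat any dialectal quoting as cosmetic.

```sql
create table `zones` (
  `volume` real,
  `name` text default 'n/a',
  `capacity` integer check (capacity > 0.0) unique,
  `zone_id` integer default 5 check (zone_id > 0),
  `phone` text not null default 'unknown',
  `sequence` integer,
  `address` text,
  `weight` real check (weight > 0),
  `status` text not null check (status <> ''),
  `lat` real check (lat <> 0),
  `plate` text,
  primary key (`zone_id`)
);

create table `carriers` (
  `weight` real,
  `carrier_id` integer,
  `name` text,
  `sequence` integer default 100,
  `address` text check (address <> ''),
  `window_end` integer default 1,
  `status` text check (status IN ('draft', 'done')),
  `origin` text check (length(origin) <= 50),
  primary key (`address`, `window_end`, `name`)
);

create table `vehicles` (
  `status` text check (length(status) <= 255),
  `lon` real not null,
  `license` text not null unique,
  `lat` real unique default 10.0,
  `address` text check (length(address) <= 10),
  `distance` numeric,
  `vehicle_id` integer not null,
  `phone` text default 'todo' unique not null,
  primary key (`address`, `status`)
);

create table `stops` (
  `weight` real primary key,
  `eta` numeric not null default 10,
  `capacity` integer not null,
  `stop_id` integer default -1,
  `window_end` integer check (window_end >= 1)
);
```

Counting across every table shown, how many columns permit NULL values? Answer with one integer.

17

zones: 8 nullable (volume, name, capacity, sequence, address, weight, lat, plate — PK (zone_id) and explicit NOT NULL columns excluded).
carriers: 5 nullable (weight, carrier_id, sequence, status, origin — PK (address, window_end, name) and explicit NOT NULL columns excluded).
vehicles: 2 nullable (lat, distance — PK (address, status) and explicit NOT NULL columns excluded).
stops: 2 nullable (stop_id, window_end — PK (weight) and explicit NOT NULL columns excluded).
Total: 8 + 5 + 2 + 2 = 17.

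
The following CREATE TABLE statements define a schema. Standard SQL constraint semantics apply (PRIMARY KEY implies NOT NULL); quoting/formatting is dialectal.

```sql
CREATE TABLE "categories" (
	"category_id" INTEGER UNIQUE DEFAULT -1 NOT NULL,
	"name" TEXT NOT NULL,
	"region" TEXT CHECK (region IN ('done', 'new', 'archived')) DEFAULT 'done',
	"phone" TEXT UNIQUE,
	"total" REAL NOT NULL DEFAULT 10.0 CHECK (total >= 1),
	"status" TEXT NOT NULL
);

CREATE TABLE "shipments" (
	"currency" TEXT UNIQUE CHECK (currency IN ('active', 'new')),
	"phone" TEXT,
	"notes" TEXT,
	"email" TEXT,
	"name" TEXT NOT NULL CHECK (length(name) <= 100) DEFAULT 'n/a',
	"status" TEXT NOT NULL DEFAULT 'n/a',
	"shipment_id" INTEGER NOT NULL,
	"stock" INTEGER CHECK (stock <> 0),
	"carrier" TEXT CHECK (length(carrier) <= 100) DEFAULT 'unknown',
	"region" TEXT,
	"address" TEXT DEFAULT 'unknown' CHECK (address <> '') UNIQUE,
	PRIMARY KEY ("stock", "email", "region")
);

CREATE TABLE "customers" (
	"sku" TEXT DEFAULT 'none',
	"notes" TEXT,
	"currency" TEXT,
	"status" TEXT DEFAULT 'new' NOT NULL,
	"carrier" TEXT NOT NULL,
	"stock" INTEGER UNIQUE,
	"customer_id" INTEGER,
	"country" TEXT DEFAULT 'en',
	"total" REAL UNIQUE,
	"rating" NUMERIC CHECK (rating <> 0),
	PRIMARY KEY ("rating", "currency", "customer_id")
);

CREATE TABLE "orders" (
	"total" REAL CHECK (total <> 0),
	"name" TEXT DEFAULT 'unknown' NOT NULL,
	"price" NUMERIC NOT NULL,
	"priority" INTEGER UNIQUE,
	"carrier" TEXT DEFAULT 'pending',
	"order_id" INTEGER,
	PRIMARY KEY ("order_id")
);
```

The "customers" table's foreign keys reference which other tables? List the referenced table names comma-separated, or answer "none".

none

No column in customers has a REFERENCES clause.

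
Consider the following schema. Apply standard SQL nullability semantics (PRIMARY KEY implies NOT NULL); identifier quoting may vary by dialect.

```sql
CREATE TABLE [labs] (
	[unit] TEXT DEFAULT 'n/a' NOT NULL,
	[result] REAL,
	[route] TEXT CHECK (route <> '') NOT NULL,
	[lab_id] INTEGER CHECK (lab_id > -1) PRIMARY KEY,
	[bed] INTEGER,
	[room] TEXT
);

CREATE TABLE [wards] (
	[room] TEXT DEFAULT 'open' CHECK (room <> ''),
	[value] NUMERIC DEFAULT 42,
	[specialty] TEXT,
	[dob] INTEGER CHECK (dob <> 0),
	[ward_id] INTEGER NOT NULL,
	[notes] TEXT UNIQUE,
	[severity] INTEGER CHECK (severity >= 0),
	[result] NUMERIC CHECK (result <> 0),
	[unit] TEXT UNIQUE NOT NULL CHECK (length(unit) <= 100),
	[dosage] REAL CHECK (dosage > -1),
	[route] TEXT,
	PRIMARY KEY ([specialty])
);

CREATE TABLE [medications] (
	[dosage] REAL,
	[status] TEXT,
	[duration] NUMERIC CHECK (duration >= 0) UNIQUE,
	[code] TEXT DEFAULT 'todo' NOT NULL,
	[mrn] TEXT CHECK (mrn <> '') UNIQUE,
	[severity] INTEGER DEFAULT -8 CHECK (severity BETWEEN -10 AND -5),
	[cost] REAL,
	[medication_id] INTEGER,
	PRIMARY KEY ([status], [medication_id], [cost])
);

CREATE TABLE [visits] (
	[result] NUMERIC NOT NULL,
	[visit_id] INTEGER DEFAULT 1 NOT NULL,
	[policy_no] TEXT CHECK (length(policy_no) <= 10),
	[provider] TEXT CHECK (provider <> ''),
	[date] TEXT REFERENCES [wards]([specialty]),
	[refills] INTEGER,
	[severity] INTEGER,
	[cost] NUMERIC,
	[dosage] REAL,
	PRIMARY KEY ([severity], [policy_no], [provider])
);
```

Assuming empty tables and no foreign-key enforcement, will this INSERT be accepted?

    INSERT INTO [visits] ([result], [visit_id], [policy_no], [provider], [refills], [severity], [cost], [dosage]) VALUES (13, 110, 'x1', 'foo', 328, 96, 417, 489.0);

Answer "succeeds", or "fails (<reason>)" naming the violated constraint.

succeeds

NOT NULL columns: policy_no is supplied; provider is supplied; result is supplied; severity is supplied; visit_id is supplied.
CHECK constraints: 'x1' satisfies (length(policy_no) <= 10); 'foo' satisfies (provider <> '').
No constraint is violated.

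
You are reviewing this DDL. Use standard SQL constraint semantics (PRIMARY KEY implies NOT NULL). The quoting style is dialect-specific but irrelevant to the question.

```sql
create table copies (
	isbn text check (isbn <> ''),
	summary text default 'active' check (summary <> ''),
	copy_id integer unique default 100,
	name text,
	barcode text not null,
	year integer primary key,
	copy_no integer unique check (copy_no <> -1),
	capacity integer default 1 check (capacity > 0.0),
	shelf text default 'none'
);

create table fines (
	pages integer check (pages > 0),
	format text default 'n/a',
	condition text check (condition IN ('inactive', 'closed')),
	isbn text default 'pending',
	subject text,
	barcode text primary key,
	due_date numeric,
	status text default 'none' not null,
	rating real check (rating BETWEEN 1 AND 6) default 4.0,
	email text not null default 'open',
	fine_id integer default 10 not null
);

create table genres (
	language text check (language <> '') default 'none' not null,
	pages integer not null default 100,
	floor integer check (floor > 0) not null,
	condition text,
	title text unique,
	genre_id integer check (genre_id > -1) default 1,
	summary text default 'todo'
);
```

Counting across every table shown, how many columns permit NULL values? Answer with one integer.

18

copies: 7 nullable (isbn, summary, copy_id, name, copy_no, capacity, shelf — PK (year) and explicit NOT NULL columns excluded).
fines: 7 nullable (pages, format, condition, isbn, subject, due_date, rating — PK (barcode) and explicit NOT NULL columns excluded).
genres: 4 nullable (condition, title, genre_id, summary — PK none and explicit NOT NULL columns excluded).
Total: 7 + 7 + 4 = 18.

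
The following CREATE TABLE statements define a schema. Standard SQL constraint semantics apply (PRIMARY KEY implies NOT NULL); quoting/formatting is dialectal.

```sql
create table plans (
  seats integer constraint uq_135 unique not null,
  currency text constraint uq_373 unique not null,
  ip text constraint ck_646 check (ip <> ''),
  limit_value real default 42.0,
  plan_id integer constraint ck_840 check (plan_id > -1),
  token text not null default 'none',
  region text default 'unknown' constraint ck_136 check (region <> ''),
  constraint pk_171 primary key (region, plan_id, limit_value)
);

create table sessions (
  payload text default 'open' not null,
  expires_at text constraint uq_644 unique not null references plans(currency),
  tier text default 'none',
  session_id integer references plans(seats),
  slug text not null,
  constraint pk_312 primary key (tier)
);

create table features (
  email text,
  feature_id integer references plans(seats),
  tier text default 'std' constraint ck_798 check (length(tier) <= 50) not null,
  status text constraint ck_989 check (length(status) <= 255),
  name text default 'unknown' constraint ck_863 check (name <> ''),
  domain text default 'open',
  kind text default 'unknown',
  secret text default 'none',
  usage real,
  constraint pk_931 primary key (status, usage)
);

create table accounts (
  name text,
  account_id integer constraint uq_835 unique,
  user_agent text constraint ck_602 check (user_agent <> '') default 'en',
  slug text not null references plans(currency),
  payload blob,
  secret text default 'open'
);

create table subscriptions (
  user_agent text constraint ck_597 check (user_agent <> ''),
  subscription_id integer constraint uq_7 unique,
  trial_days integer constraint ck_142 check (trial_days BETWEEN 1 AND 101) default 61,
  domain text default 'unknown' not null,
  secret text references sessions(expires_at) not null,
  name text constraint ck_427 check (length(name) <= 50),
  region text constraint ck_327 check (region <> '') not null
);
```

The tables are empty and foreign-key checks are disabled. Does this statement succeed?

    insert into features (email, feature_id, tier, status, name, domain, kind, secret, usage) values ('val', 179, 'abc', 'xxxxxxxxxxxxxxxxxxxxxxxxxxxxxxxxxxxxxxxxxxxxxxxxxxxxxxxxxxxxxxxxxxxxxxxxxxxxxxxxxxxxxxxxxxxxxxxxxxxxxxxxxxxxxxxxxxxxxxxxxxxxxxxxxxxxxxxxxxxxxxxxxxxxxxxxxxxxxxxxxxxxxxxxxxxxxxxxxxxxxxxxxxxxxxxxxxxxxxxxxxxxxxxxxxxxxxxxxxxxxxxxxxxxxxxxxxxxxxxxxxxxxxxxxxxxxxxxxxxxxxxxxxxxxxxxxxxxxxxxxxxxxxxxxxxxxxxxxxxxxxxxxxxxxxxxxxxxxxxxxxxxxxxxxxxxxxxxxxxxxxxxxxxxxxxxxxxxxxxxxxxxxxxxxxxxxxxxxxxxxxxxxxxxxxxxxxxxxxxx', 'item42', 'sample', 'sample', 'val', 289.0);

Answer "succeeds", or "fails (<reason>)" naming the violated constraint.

The value 'xxxxxxxxxxxxxxxxxxxxxxxxxxxxxxxxxxxxxxxxxxxxxxxxxxxxxxxxxxxxxxxxxxxxxxxxxxxxxxxxxxxxxxxxxxxxxxxxxxxxxxxxxxxxxxxxxxxxxxxxxxxxxxxxxxxxxxxxxxxxxxxxxxxxxxxxxxxxxxxxxxxxxxxxxxxxxxxxxxxxxxxxxxxxxxxxxxxxxxxxxxxxxxxxxxxxxxxxxxxxxxxxxxxxxxxxxxxxxxxxxxxxxxxxxxxxxxxxxxxxxxxxxxxxxxxxxxxxxxxxxxxxxxxxxxxxxxxxxxxxxxxxxxxxxxxxxxxxxxxxxxxxxxxxxxxxxxxxxxxxxxxxxxxxxxxxxxxxxxxxxxxxxxxxxxxxxxxxxxxxxxxxxxxxxxxxxxxxxxxx' for status violates CHECK (length(status) <= 255).

fails (CHECK on status)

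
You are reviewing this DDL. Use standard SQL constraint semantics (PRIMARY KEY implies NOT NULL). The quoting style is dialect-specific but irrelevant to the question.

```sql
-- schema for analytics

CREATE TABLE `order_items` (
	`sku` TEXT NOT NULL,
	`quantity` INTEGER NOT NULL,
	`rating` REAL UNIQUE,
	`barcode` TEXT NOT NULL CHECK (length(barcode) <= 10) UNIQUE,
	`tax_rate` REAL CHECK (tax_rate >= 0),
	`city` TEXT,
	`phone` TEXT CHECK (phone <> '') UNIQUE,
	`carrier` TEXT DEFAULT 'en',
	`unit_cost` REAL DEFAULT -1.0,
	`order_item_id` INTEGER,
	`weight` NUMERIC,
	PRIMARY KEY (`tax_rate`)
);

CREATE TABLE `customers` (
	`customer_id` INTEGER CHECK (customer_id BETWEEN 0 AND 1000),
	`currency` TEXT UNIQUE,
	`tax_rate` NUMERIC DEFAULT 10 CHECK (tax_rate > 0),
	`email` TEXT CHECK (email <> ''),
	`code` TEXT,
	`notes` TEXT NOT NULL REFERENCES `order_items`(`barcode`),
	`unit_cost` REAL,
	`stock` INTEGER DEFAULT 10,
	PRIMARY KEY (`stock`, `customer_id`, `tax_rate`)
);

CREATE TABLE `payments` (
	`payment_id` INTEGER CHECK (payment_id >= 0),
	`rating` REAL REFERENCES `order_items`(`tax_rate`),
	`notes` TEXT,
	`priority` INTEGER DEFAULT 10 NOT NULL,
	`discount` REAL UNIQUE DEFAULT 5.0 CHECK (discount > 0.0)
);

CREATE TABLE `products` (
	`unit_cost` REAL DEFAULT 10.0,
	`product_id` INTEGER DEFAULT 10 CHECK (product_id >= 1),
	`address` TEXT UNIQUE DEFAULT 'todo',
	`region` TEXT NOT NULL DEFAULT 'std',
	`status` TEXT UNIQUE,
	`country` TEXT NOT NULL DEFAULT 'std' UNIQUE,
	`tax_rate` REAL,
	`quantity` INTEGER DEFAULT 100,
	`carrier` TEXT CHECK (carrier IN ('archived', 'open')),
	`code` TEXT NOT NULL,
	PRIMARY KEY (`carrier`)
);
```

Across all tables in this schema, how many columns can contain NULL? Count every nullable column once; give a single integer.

order_items: 7 nullable (rating, city, phone, carrier, unit_cost, order_item_id, weight — PK (tax_rate) and explicit NOT NULL columns excluded).
customers: 4 nullable (currency, email, code, unit_cost — PK (stock, customer_id, tax_rate) and explicit NOT NULL columns excluded).
payments: 4 nullable (payment_id, rating, notes, discount — PK none and explicit NOT NULL columns excluded).
products: 6 nullable (unit_cost, product_id, address, status, tax_rate, quantity — PK (carrier) and explicit NOT NULL columns excluded).
Total: 7 + 4 + 4 + 6 = 21.

21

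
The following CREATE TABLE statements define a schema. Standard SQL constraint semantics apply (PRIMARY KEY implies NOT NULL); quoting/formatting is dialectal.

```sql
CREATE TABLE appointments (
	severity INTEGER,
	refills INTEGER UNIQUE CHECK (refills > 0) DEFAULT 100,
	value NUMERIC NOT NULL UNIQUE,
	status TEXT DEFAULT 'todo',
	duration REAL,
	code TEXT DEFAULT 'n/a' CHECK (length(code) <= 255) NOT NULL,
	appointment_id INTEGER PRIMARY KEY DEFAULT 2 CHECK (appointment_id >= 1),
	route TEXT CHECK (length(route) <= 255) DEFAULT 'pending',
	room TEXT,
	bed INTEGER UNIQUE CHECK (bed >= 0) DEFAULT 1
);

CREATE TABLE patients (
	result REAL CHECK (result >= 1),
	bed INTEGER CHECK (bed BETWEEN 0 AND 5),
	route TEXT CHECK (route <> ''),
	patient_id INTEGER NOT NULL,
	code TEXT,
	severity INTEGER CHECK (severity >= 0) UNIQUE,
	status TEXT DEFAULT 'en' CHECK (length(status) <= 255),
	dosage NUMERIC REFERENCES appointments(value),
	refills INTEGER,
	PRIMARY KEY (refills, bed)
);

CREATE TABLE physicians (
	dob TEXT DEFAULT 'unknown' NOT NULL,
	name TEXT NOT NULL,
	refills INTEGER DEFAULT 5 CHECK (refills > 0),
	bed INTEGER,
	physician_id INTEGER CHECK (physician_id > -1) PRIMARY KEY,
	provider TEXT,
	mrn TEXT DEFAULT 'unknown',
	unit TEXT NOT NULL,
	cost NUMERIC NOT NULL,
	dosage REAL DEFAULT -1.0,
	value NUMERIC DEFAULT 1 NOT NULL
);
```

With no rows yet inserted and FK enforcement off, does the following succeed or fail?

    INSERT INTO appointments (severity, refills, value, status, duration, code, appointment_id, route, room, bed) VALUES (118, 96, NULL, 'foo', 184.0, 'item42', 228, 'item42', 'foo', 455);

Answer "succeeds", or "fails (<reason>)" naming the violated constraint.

value is explicitly set to NULL, but value is declared NOT NULL.

fails (NOT NULL on value)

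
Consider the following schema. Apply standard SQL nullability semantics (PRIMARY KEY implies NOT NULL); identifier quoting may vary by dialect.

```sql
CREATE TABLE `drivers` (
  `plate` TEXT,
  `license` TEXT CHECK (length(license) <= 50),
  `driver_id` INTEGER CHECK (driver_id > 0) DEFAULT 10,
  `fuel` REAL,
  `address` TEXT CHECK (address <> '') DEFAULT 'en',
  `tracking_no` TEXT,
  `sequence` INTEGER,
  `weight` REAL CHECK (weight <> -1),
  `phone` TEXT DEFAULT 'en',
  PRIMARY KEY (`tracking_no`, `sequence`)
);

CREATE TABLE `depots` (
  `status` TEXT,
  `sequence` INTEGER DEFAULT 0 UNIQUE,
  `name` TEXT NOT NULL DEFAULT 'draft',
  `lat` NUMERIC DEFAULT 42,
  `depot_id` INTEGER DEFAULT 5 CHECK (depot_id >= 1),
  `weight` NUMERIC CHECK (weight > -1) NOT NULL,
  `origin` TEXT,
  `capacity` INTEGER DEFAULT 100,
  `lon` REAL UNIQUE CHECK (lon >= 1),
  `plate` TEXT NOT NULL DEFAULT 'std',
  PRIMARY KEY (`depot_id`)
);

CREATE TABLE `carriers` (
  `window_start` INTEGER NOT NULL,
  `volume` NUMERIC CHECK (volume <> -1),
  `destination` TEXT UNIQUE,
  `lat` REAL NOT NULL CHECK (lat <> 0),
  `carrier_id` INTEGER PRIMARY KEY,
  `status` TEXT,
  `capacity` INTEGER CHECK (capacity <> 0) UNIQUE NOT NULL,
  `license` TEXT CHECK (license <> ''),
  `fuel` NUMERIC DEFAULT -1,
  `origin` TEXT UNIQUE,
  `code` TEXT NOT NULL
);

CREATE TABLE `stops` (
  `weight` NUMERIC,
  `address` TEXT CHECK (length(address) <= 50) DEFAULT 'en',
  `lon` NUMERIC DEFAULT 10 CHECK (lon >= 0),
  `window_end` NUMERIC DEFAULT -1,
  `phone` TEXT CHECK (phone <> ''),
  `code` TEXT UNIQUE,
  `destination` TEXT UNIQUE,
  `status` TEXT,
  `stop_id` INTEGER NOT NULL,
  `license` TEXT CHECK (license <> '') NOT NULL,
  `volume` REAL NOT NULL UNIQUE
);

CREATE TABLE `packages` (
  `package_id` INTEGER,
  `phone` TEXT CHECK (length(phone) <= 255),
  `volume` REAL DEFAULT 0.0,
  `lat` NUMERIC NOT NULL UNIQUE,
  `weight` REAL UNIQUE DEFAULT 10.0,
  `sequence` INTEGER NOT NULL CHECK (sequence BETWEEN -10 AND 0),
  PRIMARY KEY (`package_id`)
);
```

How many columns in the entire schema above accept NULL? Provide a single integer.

drivers: 7 nullable (plate, license, driver_id, fuel, address, weight, phone — PK (tracking_no, sequence) and explicit NOT NULL columns excluded).
depots: 6 nullable (status, sequence, lat, origin, capacity, lon — PK (depot_id) and explicit NOT NULL columns excluded).
carriers: 6 nullable (volume, destination, status, license, fuel, origin — PK (carrier_id) and explicit NOT NULL columns excluded).
stops: 8 nullable (weight, address, lon, window_end, phone, code, destination, status — PK none and explicit NOT NULL columns excluded).
packages: 3 nullable (phone, volume, weight — PK (package_id) and explicit NOT NULL columns excluded).
Total: 7 + 6 + 6 + 8 + 3 = 30.

30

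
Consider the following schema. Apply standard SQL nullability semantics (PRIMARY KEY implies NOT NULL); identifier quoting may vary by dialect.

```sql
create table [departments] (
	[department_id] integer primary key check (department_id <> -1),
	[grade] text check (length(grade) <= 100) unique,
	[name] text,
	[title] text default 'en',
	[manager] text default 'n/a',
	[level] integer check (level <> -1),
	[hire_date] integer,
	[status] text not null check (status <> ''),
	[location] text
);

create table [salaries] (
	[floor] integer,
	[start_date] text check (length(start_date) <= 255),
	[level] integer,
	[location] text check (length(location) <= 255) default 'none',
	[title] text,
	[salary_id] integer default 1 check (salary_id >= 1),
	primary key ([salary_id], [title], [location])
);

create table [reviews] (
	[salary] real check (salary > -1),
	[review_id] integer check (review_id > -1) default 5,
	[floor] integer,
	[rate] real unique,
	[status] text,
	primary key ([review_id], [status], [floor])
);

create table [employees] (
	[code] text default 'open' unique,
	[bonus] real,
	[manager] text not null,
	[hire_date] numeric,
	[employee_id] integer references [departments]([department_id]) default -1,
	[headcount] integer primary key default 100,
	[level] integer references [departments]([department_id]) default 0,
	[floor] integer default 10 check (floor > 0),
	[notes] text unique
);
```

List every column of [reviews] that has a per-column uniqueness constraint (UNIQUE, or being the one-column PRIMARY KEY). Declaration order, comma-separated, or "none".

- salary: no UNIQUE or single-column PK constraint.
- review_id: part of a composite PRIMARY KEY — only the tuple is unique, not this column on its own.
- floor: part of a composite PRIMARY KEY — only the tuple is unique, not this column on its own.
- rate: declared UNIQUE → unique.
- status: part of a composite PRIMARY KEY — only the tuple is unique, not this column on its own.

rate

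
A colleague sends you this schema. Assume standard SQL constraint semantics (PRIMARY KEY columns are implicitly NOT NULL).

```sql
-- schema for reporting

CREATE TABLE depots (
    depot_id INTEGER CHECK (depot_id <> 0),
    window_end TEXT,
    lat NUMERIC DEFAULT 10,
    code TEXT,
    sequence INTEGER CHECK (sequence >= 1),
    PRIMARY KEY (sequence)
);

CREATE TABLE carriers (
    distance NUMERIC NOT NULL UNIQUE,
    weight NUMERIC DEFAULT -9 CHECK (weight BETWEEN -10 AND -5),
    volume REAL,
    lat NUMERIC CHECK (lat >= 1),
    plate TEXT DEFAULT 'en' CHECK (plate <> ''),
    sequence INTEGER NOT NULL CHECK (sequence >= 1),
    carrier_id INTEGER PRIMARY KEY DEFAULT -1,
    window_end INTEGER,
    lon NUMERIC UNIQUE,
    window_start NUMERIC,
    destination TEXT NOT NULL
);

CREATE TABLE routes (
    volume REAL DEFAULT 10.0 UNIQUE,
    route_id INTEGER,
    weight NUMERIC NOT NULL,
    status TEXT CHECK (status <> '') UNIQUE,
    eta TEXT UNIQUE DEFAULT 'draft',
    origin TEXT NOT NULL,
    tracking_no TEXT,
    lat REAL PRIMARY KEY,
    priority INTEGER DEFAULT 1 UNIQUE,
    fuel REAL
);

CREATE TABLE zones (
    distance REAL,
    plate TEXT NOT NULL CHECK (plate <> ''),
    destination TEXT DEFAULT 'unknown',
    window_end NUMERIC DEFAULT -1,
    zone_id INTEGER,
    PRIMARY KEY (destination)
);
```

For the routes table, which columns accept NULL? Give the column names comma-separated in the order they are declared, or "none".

volume, route_id, status, eta, tracking_no, priority, fuel

- volume: UNIQUE does not imply NOT NULL → nullable.
- route_id: no NOT NULL constraint applies → nullable.
- weight: declared NOT NULL → not nullable.
- status: CHECK does not forbid NULL (a CHECK constraint passes when its expression is NULL) → nullable.
- eta: UNIQUE does not imply NOT NULL → nullable.
- origin: declared NOT NULL → not nullable.
- tracking_no: no NOT NULL constraint applies → nullable.
- lat: part of the PRIMARY KEY, which implies NOT NULL → not nullable.
- priority: UNIQUE does not imply NOT NULL → nullable.
- fuel: no NOT NULL constraint applies → nullable.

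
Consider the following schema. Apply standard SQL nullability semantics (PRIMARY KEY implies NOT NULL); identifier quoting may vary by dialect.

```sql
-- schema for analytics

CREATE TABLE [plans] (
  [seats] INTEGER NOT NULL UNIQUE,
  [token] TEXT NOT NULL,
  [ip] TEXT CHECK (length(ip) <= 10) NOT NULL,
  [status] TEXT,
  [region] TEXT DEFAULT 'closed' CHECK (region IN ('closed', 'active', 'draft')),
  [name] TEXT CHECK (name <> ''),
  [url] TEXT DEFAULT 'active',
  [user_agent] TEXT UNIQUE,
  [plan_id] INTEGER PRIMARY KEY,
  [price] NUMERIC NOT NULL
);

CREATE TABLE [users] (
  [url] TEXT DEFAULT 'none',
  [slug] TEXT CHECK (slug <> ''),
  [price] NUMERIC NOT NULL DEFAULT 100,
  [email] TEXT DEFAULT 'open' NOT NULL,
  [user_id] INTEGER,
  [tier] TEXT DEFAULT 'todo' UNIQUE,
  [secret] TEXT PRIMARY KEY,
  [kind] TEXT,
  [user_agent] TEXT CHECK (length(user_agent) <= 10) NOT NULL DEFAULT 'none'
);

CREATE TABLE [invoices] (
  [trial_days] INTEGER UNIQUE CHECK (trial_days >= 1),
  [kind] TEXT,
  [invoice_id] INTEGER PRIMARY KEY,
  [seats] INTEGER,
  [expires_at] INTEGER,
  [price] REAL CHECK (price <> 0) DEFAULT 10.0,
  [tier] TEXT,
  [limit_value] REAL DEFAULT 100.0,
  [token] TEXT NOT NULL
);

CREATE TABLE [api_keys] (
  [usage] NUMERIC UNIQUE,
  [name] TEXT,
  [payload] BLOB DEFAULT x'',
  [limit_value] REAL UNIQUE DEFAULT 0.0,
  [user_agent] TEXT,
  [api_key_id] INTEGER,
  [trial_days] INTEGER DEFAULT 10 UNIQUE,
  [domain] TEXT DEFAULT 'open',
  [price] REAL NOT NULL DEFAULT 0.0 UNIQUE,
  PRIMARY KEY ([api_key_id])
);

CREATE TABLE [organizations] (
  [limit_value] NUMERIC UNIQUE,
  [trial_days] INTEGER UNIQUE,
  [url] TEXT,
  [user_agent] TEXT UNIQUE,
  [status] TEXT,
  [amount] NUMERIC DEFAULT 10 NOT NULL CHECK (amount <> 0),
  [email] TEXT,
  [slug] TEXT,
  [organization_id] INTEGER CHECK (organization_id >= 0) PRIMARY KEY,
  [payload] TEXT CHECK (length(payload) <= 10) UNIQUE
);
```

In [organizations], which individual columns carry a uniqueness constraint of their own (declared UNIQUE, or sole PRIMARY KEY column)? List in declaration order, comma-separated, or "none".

limit_value, trial_days, user_agent, organization_id, payload

- limit_value: declared UNIQUE → unique.
- trial_days: declared UNIQUE → unique.
- url: no UNIQUE or single-column PK constraint.
- user_agent: declared UNIQUE → unique.
- status: no UNIQUE or single-column PK constraint.
- amount: no UNIQUE or single-column PK constraint.
- email: no UNIQUE or single-column PK constraint.
- slug: no UNIQUE or single-column PK constraint.
- organization_id: single-column PRIMARY KEY → unique.
- payload: declared UNIQUE → unique.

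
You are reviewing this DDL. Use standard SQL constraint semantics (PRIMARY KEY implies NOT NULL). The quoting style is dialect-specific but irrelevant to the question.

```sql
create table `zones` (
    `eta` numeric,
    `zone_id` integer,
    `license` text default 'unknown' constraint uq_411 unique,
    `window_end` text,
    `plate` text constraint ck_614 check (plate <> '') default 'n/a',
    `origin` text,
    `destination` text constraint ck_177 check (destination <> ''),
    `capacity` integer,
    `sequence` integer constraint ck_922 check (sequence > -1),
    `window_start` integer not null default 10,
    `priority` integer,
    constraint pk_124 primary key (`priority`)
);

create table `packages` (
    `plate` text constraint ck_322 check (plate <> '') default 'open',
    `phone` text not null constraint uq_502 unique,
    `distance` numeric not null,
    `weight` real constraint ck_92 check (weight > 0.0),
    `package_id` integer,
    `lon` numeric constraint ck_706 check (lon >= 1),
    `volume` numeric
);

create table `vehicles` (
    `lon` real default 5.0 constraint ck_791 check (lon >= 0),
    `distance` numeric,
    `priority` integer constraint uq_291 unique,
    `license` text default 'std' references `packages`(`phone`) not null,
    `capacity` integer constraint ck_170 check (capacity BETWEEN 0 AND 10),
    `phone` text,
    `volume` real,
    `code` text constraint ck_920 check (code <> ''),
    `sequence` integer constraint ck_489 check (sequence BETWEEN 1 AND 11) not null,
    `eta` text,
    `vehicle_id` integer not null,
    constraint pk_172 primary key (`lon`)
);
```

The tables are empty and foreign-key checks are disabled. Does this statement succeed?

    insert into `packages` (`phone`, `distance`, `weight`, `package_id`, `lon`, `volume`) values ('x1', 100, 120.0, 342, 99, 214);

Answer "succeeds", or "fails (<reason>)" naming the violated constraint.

succeeds

NOT NULL columns: distance is supplied; phone is supplied.
CHECK constraints: 120.0 satisfies (weight > 0.0); 99 satisfies (lon >= 1).
No constraint is violated.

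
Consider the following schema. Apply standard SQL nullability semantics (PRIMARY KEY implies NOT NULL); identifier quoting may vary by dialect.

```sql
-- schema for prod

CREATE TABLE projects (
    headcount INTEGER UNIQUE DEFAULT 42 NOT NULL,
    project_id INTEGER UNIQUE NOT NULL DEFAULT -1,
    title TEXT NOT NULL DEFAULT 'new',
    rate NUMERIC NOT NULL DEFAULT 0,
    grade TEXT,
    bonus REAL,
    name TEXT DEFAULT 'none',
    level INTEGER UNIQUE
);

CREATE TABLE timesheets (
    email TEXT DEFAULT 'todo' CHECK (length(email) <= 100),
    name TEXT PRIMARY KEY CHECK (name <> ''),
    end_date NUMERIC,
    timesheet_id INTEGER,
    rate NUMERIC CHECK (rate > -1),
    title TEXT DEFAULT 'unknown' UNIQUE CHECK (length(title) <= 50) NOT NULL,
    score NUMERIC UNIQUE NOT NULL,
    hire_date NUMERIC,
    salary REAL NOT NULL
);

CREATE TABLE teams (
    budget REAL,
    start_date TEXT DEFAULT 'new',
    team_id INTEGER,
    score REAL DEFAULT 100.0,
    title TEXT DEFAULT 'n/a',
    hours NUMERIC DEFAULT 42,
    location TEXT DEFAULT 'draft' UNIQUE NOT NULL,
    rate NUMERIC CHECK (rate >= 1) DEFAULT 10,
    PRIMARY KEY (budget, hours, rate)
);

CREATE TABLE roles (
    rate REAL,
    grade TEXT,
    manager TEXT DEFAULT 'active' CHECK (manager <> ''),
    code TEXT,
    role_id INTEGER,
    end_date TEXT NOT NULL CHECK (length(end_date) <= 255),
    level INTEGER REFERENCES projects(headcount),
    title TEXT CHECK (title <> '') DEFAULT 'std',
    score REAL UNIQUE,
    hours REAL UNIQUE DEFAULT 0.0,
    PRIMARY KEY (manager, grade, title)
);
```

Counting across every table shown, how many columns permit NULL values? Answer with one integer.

19

projects: 4 nullable (grade, bonus, name, level — PK none and explicit NOT NULL columns excluded).
timesheets: 5 nullable (email, end_date, timesheet_id, rate, hire_date — PK (name) and explicit NOT NULL columns excluded).
teams: 4 nullable (start_date, team_id, score, title — PK (budget, hours, rate) and explicit NOT NULL columns excluded).
roles: 6 nullable (rate, code, role_id, level, score, hours — PK (manager, grade, title) and explicit NOT NULL columns excluded).
Total: 4 + 5 + 4 + 6 = 19.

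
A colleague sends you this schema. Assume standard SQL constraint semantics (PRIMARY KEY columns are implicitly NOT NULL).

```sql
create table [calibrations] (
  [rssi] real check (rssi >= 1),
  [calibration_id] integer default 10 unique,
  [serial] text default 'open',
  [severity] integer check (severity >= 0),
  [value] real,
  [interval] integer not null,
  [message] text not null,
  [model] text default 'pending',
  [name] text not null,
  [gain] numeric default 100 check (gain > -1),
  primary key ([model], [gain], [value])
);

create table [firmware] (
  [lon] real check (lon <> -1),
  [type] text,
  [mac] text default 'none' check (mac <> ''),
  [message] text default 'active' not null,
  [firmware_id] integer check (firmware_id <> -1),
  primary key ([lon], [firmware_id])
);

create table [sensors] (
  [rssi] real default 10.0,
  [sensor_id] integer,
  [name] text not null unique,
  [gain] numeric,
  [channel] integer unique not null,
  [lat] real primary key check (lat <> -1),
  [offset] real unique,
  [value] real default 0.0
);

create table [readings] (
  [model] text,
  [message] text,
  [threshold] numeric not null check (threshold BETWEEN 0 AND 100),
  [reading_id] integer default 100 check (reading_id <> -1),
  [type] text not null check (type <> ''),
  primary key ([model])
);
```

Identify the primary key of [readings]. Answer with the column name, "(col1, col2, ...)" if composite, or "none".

model

model is declared PRIMARY KEY as a table-level PRIMARY KEY clause.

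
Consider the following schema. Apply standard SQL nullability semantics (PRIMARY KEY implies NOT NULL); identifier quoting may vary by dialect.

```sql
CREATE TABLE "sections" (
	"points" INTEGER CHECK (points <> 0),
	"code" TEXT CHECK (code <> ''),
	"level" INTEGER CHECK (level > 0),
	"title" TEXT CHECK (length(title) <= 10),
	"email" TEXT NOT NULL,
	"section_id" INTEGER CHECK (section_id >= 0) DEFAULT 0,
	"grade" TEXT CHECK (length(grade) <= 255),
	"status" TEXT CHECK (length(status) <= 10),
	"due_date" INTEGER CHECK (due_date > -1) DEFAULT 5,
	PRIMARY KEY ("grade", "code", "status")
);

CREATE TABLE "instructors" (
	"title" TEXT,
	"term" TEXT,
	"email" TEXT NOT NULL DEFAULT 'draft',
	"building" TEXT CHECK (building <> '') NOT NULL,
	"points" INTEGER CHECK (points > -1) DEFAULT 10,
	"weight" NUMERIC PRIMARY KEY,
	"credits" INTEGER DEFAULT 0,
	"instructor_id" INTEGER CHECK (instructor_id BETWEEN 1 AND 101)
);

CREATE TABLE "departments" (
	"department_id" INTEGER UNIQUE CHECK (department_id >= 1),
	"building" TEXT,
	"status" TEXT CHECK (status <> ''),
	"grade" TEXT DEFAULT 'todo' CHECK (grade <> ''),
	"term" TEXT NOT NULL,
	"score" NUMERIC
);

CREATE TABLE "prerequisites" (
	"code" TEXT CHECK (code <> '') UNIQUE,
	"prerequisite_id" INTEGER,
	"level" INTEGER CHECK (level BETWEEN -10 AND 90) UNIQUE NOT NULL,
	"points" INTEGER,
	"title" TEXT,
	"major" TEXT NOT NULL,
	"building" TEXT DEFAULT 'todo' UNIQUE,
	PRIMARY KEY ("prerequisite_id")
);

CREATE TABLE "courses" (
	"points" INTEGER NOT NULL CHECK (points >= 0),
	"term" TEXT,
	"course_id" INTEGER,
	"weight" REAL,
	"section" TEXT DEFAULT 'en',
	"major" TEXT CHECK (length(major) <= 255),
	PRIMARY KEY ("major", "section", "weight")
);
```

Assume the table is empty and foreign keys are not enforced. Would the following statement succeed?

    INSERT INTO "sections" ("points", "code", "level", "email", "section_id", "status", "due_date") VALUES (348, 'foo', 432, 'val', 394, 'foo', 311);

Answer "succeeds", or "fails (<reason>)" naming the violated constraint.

fails (NOT NULL on grade)

grade is omitted from the column list and has no DEFAULT, so it would receive NULL.
But grade is part of the PRIMARY KEY (implied NOT NULL).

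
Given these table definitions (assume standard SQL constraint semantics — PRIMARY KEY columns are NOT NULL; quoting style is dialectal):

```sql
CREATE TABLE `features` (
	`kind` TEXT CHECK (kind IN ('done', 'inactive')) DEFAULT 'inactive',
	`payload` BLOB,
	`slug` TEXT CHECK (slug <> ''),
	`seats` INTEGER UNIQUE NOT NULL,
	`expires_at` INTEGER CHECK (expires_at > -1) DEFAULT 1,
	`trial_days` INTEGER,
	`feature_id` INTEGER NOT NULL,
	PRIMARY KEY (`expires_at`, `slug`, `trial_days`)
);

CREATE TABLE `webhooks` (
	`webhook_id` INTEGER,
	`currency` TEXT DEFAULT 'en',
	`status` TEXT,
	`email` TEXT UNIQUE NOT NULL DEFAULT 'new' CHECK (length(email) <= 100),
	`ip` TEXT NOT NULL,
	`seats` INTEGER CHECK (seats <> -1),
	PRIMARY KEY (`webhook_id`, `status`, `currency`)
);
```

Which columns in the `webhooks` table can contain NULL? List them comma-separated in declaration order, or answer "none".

seats

- webhook_id: part of the PRIMARY KEY, which implies NOT NULL → not nullable.
- currency: part of the PRIMARY KEY, which implies NOT NULL → not nullable.
- status: part of the PRIMARY KEY, which implies NOT NULL → not nullable.
- email: declared NOT NULL → not nullable.
- ip: declared NOT NULL → not nullable.
- seats: CHECK does not forbid NULL (a CHECK constraint passes when its expression is NULL) → nullable.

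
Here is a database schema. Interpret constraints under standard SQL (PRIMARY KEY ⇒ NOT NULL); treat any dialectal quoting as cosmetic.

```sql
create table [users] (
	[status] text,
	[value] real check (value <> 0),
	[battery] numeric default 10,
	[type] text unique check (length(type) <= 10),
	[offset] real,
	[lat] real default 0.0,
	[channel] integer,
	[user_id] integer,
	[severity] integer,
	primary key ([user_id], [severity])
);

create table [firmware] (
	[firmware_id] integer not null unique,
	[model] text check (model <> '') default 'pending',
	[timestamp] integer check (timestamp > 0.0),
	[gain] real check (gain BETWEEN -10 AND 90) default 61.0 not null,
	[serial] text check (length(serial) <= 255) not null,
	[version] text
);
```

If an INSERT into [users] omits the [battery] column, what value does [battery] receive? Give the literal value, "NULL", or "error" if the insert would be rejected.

10

battery has an explicit DEFAULT 10.
When the column is omitted from an INSERT, that default is used.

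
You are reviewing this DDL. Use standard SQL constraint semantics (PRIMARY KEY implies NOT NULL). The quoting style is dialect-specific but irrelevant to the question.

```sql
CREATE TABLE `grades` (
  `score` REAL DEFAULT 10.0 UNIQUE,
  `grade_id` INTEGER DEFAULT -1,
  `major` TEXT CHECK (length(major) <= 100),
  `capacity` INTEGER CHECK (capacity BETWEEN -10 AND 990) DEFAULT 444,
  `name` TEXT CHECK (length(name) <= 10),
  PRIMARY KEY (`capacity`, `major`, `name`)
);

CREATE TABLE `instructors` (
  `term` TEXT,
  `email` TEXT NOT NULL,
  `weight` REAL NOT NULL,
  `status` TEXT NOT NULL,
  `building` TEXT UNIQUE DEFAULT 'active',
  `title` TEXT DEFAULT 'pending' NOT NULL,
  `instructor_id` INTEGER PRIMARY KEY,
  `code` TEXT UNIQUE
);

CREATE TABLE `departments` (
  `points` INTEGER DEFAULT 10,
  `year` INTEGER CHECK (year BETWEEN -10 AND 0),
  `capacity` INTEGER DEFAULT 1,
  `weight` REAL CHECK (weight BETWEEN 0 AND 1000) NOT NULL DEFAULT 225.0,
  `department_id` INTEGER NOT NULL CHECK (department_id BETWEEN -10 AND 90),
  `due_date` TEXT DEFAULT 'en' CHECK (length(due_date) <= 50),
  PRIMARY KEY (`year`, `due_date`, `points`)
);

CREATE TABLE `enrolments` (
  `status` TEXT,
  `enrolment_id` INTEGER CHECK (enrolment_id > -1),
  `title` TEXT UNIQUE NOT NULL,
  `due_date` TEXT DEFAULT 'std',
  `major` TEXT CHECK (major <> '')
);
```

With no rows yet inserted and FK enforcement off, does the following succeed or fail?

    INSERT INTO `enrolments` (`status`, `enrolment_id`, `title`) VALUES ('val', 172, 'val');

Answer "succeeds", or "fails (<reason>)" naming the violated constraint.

succeeds

NOT NULL columns: title is supplied.
CHECK constraints: 172 satisfies (enrolment_id > -1).
No constraint is violated.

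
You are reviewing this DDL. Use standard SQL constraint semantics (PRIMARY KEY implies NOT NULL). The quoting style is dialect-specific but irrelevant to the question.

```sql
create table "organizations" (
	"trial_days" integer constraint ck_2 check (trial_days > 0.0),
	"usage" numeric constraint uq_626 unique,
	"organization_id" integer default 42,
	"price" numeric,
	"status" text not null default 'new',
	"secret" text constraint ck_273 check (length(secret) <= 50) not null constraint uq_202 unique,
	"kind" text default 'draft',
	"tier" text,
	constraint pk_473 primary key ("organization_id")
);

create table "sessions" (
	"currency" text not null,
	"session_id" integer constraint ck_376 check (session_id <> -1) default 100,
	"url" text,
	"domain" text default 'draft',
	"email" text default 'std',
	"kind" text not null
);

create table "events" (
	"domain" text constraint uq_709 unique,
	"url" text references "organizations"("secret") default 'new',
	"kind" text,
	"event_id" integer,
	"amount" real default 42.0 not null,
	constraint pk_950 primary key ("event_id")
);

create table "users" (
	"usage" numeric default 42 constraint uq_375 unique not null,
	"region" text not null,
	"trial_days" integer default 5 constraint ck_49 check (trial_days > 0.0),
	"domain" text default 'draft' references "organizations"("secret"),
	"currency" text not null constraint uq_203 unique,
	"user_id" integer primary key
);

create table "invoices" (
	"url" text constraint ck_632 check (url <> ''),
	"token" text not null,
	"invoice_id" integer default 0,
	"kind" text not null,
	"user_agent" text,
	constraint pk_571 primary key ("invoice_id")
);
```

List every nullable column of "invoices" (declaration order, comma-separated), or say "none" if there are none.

url, user_agent

- url: CHECK does not forbid NULL (a CHECK constraint passes when its expression is NULL) → nullable.
- token: declared NOT NULL → not nullable.
- invoice_id: part of the PRIMARY KEY, which implies NOT NULL → not nullable.
- kind: declared NOT NULL → not nullable.
- user_agent: no NOT NULL constraint applies → nullable.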